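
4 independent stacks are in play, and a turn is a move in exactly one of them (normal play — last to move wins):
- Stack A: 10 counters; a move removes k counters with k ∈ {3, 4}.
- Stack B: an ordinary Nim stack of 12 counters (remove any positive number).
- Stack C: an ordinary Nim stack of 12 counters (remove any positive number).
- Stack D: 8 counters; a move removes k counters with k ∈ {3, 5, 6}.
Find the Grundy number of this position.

3

Grundy values for stack A (subtraction set {3, 4}):
g(0) = mex{} = 0
g(1) = mex{} = 0
g(2) = mex{} = 0
g(3) = mex{0} = 1
g(4) = mex{0} = 1
g(5) = mex{0} = 1
g(6) = mex{0,1} = 2
g(7) = mex{1} = 0
g(8) = mex{1} = 0
g(9) = mex{1,2} = 0
g(10) = mex{0,2} = 1
So g(10) = 1.
Stack B is a plain Nim stack of size 12, so its Grundy value is 12.
Stack C is a plain Nim stack of size 12, so its Grundy value is 12.
For stack D, compute g(0), g(1), … with moves {3, 5, 6}:
k:     0  1  2  3  4  5  6  7  8
g(k):  0  0  0  1  1  1  2  2  2
So g(8) = 2.
The value of a disjunctive sum is the nim-sum of the parts.
Combined value = 1 XOR 12 XOR 12 XOR 2 = 3.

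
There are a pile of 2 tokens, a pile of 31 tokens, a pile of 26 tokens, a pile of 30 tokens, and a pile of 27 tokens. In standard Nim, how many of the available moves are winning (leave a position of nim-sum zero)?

5

Compute the nim-sum pairwise:
2 ⊕ 31 = 29
29 ⊕ 26 = 7
7 ⊕ 30 = 25
25 ⊕ 27 = 2
The overall nim-sum is X = 2. A pile of size p has a winning move iff p XOR X < p (reduce it to p XOR X).
  2: 2 XOR 2 = 0 < 2 — winning move (to 0).
  31: 31 XOR 2 = 29 < 31 — winning move (to 29).
  26: 26 XOR 2 = 24 < 26 — winning move (to 24).
  30: 30 XOR 2 = 28 < 30 — winning move (to 28).
  27: 27 XOR 2 = 25 < 27 — winning move (to 25).
That gives 5 winning moves.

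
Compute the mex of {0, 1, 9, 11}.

2

The values 0, 1 are all present; 2 is the first non-negative integer missing from the set.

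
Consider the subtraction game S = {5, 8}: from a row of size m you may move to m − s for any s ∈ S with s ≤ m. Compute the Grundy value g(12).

Compute g(0), g(1), … for moves {5, 8}:
k:     0  1  2  3  4  5  6  7  8  9 10 11 12
g(k):  0  0  0  0  0  1  1  1  1  1  2  2  2
So g(12) = 2.

2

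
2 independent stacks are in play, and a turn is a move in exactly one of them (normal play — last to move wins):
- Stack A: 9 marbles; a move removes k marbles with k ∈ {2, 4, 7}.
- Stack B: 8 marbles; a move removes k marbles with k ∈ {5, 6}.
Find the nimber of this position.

1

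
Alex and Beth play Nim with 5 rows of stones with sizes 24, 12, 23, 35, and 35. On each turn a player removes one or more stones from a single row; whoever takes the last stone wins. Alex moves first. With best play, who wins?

Nim-sum: 24 XOR 12 XOR 23 XOR 35 XOR 35 = 3.
The nim-sum is 3 ≠ 0, so this is an N-position: the player to move can win; Alex has a winning move.

Alex wins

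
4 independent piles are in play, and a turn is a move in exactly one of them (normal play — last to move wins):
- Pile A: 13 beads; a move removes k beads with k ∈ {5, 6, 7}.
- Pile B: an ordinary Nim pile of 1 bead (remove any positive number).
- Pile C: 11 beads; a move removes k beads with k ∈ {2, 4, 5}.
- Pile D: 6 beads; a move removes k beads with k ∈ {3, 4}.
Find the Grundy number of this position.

1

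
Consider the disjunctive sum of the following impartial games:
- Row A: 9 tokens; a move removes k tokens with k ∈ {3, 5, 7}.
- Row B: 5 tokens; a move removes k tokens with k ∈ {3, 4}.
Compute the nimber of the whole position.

Grundy values for row A (subtraction set {3, 5, 7}):
g(0) = mex{} = 0
g(1) = mex{} = 0
g(2) = mex{} = 0
g(3) = mex{0} = 1
g(4) = mex{0} = 1
g(5) = mex{0} = 1
g(6) = mex{0,1} = 2
g(7) = mex{0,1} = 2
g(8) = mex{0,1} = 2
g(9) = mex{0,1,2} = 3
So g(9) = 3.
Build the Grundy sequence for row B with g(k) = mex{g(k−s) : s ∈ {3, 4}, s ≤ k}:
g(0) = mex{} = 0
g(1) = mex{} = 0
g(2) = mex{} = 0
g(3) = mex{0} = 1
g(4) = mex{0} = 1
g(5) = mex{0} = 1
So g(5) = 1.
The value of a disjunctive sum is the nim-sum of the parts.
Combined value = 3 XOR 1 = 2.

2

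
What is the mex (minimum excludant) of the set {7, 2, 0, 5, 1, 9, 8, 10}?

3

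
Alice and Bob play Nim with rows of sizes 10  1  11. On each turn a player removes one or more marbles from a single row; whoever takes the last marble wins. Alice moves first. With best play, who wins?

In binary:
  1010  (10)
  0001  (1)
  1011  (11)
  ----
  0000  (0)
The nim-sum is 0, so this is a P-position: the player to move is in a losing position under optimal play; Alice is about to move from it and so loses — Bob wins.

Bob wins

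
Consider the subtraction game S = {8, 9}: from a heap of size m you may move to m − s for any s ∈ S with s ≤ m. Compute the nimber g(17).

0

Grundy values for subtraction set {8, 9}:
k:     0  1  2  3  4  5  6  7  8  9 10 11 12 13 14 15 16 17
g(k):  0  0  0  0  0  0  0  0  1  1  1  1  1  1  1  1  2  0
So g(17) = 0.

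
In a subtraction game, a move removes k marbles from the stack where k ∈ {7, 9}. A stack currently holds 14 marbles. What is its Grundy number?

2

Compute g(0), g(1), … for moves {7, 9}:
g(0) = mex{} = 0
g(1) = mex{} = 0
g(2) = mex{} = 0
g(3) = mex{} = 0
g(4) = mex{} = 0
g(5) = mex{} = 0
g(6) = mex{} = 0
g(7) = mex{0} = 1
g(8) = mex{0} = 1
g(9) = mex{0} = 1
g(10) = mex{0} = 1
g(11) = mex{0} = 1
g(12) = mex{0} = 1
g(13) = mex{0} = 1
g(14) = mex{0,1} = 2
So g(14) = 2.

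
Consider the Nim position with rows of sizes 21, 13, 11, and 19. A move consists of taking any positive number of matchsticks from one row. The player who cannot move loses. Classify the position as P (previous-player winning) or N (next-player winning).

Compute the nim-sum pairwise:
21 ^ 13 = 24
24 ^ 11 = 19
19 ^ 19 = 0
The nim-sum is 0, so this is a P-position: the player to move is in a losing position under optimal play.

P-position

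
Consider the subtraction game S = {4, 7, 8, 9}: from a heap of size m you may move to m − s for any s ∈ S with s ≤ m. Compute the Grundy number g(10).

2

Compute g(0), g(1), … for moves {4, 7, 8, 9}:
k:     0  1  2  3  4  5  6  7  8  9 10
g(k):  0  0  0  0  1  1  1  1  2  2  2
So g(10) = 2.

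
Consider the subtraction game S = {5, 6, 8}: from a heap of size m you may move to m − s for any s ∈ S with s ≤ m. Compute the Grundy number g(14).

0

Build the Grundy sequence with g(k) = mex{g(k−s) : s ∈ {5, 6, 8}, s ≤ k}:
k:     0  1  2  3  4  5  6  7  8  9 10 11 12 13 14
g(k):  0  0  0  0  0  1  1  1  1  1  2  2  2  0  0
So g(14) = 0.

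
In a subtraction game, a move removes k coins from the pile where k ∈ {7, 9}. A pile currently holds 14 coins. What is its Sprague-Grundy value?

Build the Grundy sequence with g(k) = mex{g(k−s) : s ∈ {7, 9}, s ≤ k}:
k:     0  1  2  3  4  5  6  7  8  9 10 11 12 13 14
g(k):  0  0  0  0  0  0  0  1  1  1  1  1  1  1  2
So g(14) = 2.

2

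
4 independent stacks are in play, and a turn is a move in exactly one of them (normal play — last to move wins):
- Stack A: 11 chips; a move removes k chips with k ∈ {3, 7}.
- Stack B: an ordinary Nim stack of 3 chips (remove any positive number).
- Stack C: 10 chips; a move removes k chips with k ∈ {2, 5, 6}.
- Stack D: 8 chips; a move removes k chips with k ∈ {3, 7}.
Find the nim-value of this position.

0

Grundy values for stack A (subtraction set {3, 7}):
g(0) = mex{} = 0
g(1) = mex{} = 0
g(2) = mex{} = 0
g(3) = mex{0} = 1
g(4) = mex{0} = 1
g(5) = mex{0} = 1
g(6) = mex{1} = 0
g(7) = mex{0,1} = 2
g(8) = mex{0,1} = 2
g(9) = mex{0} = 1
g(10) = mex{1,2} = 0
g(11) = mex{1,2} = 0
So g(11) = 0.
Stack B is a plain Nim stack of size 3, so its Grundy value is 3.
For stack C, compute g(0), g(1), … with moves {2, 5, 6}:
k:     0  1  2  3  4  5  6  7  8  9 10
g(k):  0  0  1  1  0  2  1  3  0  2  1
So g(10) = 1.
Build the Grundy sequence for stack D with g(k) = mex{g(k−s) : s ∈ {3, 7}, s ≤ k}:
k:     0  1  2  3  4  5  6  7  8
g(k):  0  0  0  1  1  1  0  2  2
So g(8) = 2.
By the Sprague-Grundy theorem, the Grundy value of a sum of independent games is the XOR of the component values.
Combined value = 0 ⊕ 3 ⊕ 1 ⊕ 2 = 0.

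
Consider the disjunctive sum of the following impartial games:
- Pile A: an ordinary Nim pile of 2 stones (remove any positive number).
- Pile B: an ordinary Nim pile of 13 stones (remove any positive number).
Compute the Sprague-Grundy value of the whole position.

Pile A is a plain Nim pile of size 2, so its Grundy value is 2.
Pile B is a plain Nim pile of size 13, so its Grundy value is 13.
The value of a disjunctive sum is the nim-sum of the parts.
Combined value = 2 XOR 13 = 15.

15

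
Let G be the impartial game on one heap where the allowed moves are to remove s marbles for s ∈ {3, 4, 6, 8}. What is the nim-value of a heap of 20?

3

Grundy values for subtraction set {3, 4, 6, 8}:
k:     0  1  2  3  4  5  6  7  8  9 10 11 12 13 14 15 16 17 18 19 20
g(k):  0  0  0  1  1  1  2  2  2  3  3  0  0  0  1  1  1  2  2  2  3
So g(20) = 3.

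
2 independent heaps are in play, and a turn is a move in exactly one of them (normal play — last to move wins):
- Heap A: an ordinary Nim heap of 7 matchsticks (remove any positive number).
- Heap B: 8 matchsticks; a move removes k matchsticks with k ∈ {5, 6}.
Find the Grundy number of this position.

Heap A is a plain Nim heap of size 7, so its Grundy value is 7.
Grundy values for heap B (subtraction set {5, 6}):
g(0) = mex{} = 0
g(1) = mex{} = 0
g(2) = mex{} = 0
g(3) = mex{} = 0
g(4) = mex{} = 0
g(5) = mex{0} = 1
g(6) = mex{0} = 1
g(7) = mex{0} = 1
g(8) = mex{0} = 1
So g(8) = 1.
The value of a disjunctive sum is the nim-sum of the parts.
Combined value = 7 XOR 1 = 6.

6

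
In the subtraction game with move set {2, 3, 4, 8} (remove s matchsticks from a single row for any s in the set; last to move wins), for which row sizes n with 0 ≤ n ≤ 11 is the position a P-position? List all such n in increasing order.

0, 1, 6, 7

Grundy values for subtraction set {2, 3, 4, 8}:
g(0) = mex{} = 0
g(1) = mex{} = 0
g(2) = mex{0} = 1
g(3) = mex{0} = 1
g(4) = mex{0,1} = 2
g(5) = mex{0,1} = 2
g(6) = mex{1,2} = 0
g(7) = mex{1,2} = 0
g(8) = mex{0,2} = 1
g(9) = mex{0,2} = 1
g(10) = mex{0,1} = 2
g(11) = mex{0,1} = 2
The P-positions (g = 0) in 0..11 are 0, 1, 6, 7.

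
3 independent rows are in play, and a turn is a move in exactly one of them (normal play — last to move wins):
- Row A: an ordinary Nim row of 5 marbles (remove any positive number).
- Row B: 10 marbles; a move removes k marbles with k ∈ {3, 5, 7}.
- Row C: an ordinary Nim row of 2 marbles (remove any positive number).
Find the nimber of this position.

Row A is a plain Nim row of size 5, so its Grundy value is 5.
Build the Grundy sequence for row B with g(k) = mex{g(k−s) : s ∈ {3, 5, 7}, s ≤ k}:
g(0) = mex{} = 0
g(1) = mex{} = 0
g(2) = mex{} = 0
g(3) = mex{0} = 1
g(4) = mex{0} = 1
g(5) = mex{0} = 1
g(6) = mex{0,1} = 2
g(7) = mex{0,1} = 2
g(8) = mex{0,1} = 2
g(9) = mex{0,1,2} = 3
g(10) = mex{1,2} = 0
So g(10) = 0.
Row C is a plain Nim row of size 2, so its Grundy value is 2.
By the Sprague-Grundy theorem, the Grundy value of a sum of independent games is the XOR of the component values.
Combined value = 5 XOR 0 XOR 2 = 7.

7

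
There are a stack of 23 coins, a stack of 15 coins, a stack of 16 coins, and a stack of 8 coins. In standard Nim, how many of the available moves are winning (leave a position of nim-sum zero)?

Bitwise XOR of the heap sizes:
  10111  (23)
  01111  (15)
  10000  (16)
  01000  (8)
  -----
  00000  (0)
The nim-sum is already 0, so every move leaves a nonzero nim-sum — there are no winning moves.

0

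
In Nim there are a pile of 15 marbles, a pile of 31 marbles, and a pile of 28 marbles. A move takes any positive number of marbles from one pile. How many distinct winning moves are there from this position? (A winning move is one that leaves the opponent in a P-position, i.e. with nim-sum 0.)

3

Bitwise XOR of the heap sizes:
  01111  (15)
  11111  (31)
  11100  (28)
  -----
  01100  (12)
The overall nim-sum is X = 12. A pile of size p has a winning move iff p XOR X < p (reduce it to p XOR X).
  15: 15 XOR 12 = 3 < 15 — winning move (to 3).
  31: 31 XOR 12 = 19 < 31 — winning move (to 19).
  28: 28 XOR 12 = 16 < 28 — winning move (to 16).
That gives 3 winning moves.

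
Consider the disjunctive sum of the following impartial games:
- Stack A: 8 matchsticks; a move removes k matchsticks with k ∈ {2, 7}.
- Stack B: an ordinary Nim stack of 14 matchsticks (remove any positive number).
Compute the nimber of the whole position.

12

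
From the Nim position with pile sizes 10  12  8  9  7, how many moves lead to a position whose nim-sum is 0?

Bitwise XOR of the heap sizes:
  1010  (10)
  1100  (12)
  1000  (8)
  1001  (9)
  0111  (7)
  ----
  0000  (0)
The nim-sum is already 0, so every move leaves a nonzero nim-sum — there are no winning moves.

0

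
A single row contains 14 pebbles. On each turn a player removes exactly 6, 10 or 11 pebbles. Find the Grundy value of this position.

Build the Grundy sequence with g(k) = mex{g(k−s) : s ∈ {6, 10, 11}, s ≤ k}:
g(0) = mex{} = 0
g(1) = mex{} = 0
g(2) = mex{} = 0
g(3) = mex{} = 0
g(4) = mex{} = 0
g(5) = mex{} = 0
g(6) = mex{0} = 1
g(7) = mex{0} = 1
g(8) = mex{0} = 1
g(9) = mex{0} = 1
g(10) = mex{0} = 1
g(11) = mex{0} = 1
g(12) = mex{0,1} = 2
g(13) = mex{0,1} = 2
g(14) = mex{0,1} = 2
So g(14) = 2.

2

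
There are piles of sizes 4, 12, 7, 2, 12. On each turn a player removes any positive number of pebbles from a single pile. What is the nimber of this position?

Compute the nim-sum pairwise:
4 XOR 12 = 8
8 XOR 7 = 15
15 XOR 2 = 13
13 XOR 12 = 1

1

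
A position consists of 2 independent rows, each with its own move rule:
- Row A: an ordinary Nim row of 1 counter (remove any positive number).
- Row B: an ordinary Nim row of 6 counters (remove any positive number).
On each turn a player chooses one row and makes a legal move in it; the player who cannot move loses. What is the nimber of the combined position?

7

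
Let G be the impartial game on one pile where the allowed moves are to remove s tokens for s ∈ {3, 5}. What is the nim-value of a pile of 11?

1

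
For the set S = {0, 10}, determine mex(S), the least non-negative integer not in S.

1

0 is in the set but 1 is not, so the mex is 1.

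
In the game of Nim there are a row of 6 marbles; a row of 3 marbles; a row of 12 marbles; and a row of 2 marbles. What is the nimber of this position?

11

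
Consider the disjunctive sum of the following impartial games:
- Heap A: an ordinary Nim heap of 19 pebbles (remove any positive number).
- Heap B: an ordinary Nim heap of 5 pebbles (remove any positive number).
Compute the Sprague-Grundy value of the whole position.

Heap A is a plain Nim heap of size 19, so its Grundy value is 19.
Heap B is a plain Nim heap of size 5, so its Grundy value is 5.
The value of a disjunctive sum is the nim-sum of the parts.
Combined value = 19 XOR 5 = 22.

22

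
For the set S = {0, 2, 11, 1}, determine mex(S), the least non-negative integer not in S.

3

The values 0, 1, 2 are all present; 3 is the first non-negative integer missing from the set.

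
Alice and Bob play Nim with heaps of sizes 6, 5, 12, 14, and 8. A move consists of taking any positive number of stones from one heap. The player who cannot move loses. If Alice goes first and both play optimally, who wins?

Compute the nim-sum pairwise:
6 XOR 5 = 3
3 XOR 12 = 15
15 XOR 14 = 1
1 XOR 8 = 9
The nim-sum is 9 ≠ 0, so this is an N-position: the player to move can win; Alice has a winning move.

Alice wins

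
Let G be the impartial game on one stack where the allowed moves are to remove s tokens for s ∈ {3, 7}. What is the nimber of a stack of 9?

1

Compute g(0), g(1), … for moves {3, 7}:
g(0) = mex{} = 0
g(1) = mex{} = 0
g(2) = mex{} = 0
g(3) = mex{0} = 1
g(4) = mex{0} = 1
g(5) = mex{0} = 1
g(6) = mex{1} = 0
g(7) = mex{0,1} = 2
g(8) = mex{0,1} = 2
g(9) = mex{0} = 1
So g(9) = 1.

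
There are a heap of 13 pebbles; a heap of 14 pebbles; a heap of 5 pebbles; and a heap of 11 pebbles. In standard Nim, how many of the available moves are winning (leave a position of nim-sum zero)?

Compute the nim-sum pairwise:
13 ^ 14 = 3
3 ^ 5 = 6
6 ^ 11 = 13
The overall nim-sum is X = 13. A heap of size p has a winning move iff p XOR X < p (reduce it to p XOR X).
  13: 13 XOR 13 = 0 < 13 — winning move (to 0).
  14: 14 XOR 13 = 3 < 14 — winning move (to 3).
  5: 5 XOR 13 = 8 ≥ 5 — no move.
  11: 11 XOR 13 = 6 < 11 — winning move (to 6).
That gives 3 winning moves.

3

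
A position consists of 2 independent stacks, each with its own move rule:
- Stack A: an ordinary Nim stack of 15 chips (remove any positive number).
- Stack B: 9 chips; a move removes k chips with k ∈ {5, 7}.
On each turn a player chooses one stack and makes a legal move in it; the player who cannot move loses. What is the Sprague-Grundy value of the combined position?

14

Stack A is a plain Nim stack of size 15, so its Grundy value is 15.
Grundy values for stack B (subtraction set {5, 7}):
k:     0  1  2  3  4  5  6  7  8  9
g(k):  0  0  0  0  0  1  1  1  1  1
So g(9) = 1.
By the Sprague-Grundy theorem, the Grundy value of a sum of independent games is the XOR of the component values.
Combined value = 15 XOR 1 = 14.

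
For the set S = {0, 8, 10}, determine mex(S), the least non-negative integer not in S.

0 is in the set but 1 is not, so the mex is 1.

1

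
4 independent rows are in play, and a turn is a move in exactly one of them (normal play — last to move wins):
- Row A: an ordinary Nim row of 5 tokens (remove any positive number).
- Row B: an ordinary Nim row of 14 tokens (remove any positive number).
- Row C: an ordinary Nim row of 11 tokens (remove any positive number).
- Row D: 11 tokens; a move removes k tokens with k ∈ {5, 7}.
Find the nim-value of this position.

2

Row A is a plain Nim row of size 5, so its Grundy value is 5.
Row B is a plain Nim row of size 14, so its Grundy value is 14.
Row C is a plain Nim row of size 11, so its Grundy value is 11.
Build the Grundy sequence for row D with g(k) = mex{g(k−s) : s ∈ {5, 7}, s ≤ k}:
k:     0  1  2  3  4  5  6  7  8  9 10 11
g(k):  0  0  0  0  0  1  1  1  1  1  2  2
So g(11) = 2.
The value of a disjunctive sum is the nim-sum of the parts.
Combined value = 5 XOR 14 XOR 11 XOR 2 = 2.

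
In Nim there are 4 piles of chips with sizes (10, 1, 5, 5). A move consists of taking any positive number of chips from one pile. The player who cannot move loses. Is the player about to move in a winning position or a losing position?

Winning position

Compute the nim-sum pairwise:
10 ⊕ 1 = 11
11 ⊕ 5 = 14
14 ⊕ 5 = 11
The nim-sum is 11 ≠ 0, so this is an N-position: the player to move can win.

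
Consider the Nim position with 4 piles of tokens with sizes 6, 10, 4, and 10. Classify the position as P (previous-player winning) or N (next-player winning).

N-position

Compute the nim-sum pairwise:
6 ⊕ 10 = 12
12 ⊕ 4 = 8
8 ⊕ 10 = 2
The nim-sum is 2 ≠ 0, so this is an N-position: the player to move can win.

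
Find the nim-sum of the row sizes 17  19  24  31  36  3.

Nim-sum: 17 XOR 19 XOR 24 XOR 31 XOR 36 XOR 3 = 34.

34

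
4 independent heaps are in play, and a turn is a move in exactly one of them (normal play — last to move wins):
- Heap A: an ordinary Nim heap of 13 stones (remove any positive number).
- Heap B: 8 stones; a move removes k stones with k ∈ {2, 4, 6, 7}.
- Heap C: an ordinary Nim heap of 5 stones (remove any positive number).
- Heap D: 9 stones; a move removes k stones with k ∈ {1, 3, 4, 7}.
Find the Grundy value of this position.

13

Heap A is a plain Nim heap of size 13, so its Grundy value is 13.
Build the Grundy sequence for heap B with g(k) = mex{g(k−s) : s ∈ {2, 4, 6, 7}, s ≤ k}:
k:     0  1  2  3  4  5  6  7  8
g(k):  0  0  1  1  2  2  3  3  4
So g(8) = 4.
Heap C is a plain Nim heap of size 5, so its Grundy value is 5.
Build the Grundy sequence for heap D with g(k) = mex{g(k−s) : s ∈ {1, 3, 4, 7}, s ≤ k}:
k:     0  1  2  3  4  5  6  7  8  9
g(k):  0  1  0  1  2  3  2  3  0  1
So g(9) = 1.
By the Sprague-Grundy theorem, the Grundy value of a sum of independent games is the XOR of the component values.
Combined value = 13 XOR 4 XOR 5 XOR 1 = 13.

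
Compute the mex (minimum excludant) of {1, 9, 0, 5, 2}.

3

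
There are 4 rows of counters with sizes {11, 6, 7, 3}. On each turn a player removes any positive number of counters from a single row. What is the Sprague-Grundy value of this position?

9

Compute the nim-sum pairwise:
11 ⊕ 6 = 13
13 ⊕ 7 = 10
10 ⊕ 3 = 9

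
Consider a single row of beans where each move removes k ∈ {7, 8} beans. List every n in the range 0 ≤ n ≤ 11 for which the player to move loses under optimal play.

0, 1, 2, 3, 4, 5, 6

Grundy values for subtraction set {7, 8}:
g(0) = mex{} = 0
g(1) = mex{} = 0
g(2) = mex{} = 0
g(3) = mex{} = 0
g(4) = mex{} = 0
g(5) = mex{} = 0
g(6) = mex{} = 0
g(7) = mex{0} = 1
g(8) = mex{0} = 1
g(9) = mex{0} = 1
g(10) = mex{0} = 1
g(11) = mex{0} = 1
The P-positions (g = 0) in 0..11 are 0, 1, 2, 3, 4, 5, 6.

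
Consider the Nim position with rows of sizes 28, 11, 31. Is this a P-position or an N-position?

N-position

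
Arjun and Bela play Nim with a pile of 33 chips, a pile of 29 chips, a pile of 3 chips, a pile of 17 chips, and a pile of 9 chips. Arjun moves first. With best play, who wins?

Arjun wins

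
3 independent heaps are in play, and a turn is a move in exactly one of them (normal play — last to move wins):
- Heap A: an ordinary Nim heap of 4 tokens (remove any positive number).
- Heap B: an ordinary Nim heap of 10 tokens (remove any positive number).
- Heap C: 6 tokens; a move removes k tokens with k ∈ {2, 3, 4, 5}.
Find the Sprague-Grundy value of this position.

13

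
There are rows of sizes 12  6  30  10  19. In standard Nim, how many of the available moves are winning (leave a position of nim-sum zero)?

3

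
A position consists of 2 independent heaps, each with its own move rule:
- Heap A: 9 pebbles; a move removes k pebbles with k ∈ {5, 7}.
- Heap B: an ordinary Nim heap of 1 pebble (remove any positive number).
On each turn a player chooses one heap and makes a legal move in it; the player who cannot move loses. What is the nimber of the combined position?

0

Grundy values for heap A (subtraction set {5, 7}):
g(0) = mex{} = 0
g(1) = mex{} = 0
g(2) = mex{} = 0
g(3) = mex{} = 0
g(4) = mex{} = 0
g(5) = mex{0} = 1
g(6) = mex{0} = 1
g(7) = mex{0} = 1
g(8) = mex{0} = 1
g(9) = mex{0} = 1
So g(9) = 1.
Heap B is a plain Nim heap of size 1, so its Grundy value is 1.
The value of a disjunctive sum is the nim-sum of the parts.
Combined value = 1 ⊕ 1 = 0.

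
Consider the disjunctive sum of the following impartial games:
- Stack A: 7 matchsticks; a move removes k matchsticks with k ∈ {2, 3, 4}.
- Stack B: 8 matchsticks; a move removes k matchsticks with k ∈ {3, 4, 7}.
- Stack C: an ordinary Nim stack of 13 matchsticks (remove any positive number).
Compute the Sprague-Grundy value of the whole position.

15

Grundy values for stack A (subtraction set {2, 3, 4}):
k:     0  1  2  3  4  5  6  7
g(k):  0  0  1  1  2  2  0  0
So g(7) = 0.
Build the Grundy sequence for stack B with g(k) = mex{g(k−s) : s ∈ {3, 4, 7}, s ≤ k}:
k:     0  1  2  3  4  5  6  7  8
g(k):  0  0  0  1  1  1  2  2  2
So g(8) = 2.
Stack C is a plain Nim stack of size 13, so its Grundy value is 13.
By the Sprague-Grundy theorem, the Grundy value of a sum of independent games is the XOR of the component values.
Combined value = 0 XOR 2 XOR 13 = 15.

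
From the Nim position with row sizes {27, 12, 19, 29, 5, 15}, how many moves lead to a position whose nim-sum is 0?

3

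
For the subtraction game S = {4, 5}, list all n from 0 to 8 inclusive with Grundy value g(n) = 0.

0, 1, 2, 3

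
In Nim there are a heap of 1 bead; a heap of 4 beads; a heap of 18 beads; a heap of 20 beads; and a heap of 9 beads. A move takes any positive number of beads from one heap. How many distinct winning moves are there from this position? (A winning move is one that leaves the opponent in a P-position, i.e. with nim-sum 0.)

Compute the nim-sum pairwise:
1 ^ 4 = 5
5 ^ 18 = 23
23 ^ 20 = 3
3 ^ 9 = 10
The overall nim-sum is X = 10. A heap of size p has a winning move iff p XOR X < p (reduce it to p XOR X).
  1: 1 XOR 10 = 11 ≥ 1 — no move.
  4: 4 XOR 10 = 14 ≥ 4 — no move.
  18: 18 XOR 10 = 24 ≥ 18 — no move.
  20: 20 XOR 10 = 30 ≥ 20 — no move.
  9: 9 XOR 10 = 3 < 9 — winning move (to 3).
That gives 1 winning move.

1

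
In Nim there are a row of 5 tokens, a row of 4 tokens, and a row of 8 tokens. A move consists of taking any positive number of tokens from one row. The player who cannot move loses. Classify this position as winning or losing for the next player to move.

Compute the nim-sum pairwise:
5 ⊕ 4 = 1
1 ⊕ 8 = 9
The nim-sum is 9 ≠ 0, so this is an N-position: the player to move can win.

Winning position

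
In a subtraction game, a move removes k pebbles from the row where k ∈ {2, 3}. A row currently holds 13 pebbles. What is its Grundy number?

Grundy values for subtraction set {2, 3}:
k:     0  1  2  3  4  5  6  7  8  9 10 11 12 13
g(k):  0  0  1  1  2  0  0  1  1  2  0  0  1  1
So g(13) = 1.

1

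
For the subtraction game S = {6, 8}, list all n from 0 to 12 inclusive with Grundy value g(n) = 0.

0, 1, 2, 3, 4, 5

Compute g(0), g(1), … for moves {6, 8}:
g(0) = mex{} = 0
g(1) = mex{} = 0
g(2) = mex{} = 0
g(3) = mex{} = 0
g(4) = mex{} = 0
g(5) = mex{} = 0
g(6) = mex{0} = 1
g(7) = mex{0} = 1
g(8) = mex{0} = 1
g(9) = mex{0} = 1
g(10) = mex{0} = 1
g(11) = mex{0} = 1
g(12) = mex{0,1} = 2
The P-positions (g = 0) in 0..12 are 0, 1, 2, 3, 4, 5.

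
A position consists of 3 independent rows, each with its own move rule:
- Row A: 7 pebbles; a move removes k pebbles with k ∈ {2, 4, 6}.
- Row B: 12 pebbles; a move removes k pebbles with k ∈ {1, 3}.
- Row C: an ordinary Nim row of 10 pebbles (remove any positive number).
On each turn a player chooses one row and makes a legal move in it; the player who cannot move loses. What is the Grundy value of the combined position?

9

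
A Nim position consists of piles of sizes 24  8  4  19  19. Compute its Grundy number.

20

Nim-sum: 24 ⊕ 8 ⊕ 4 ⊕ 19 ⊕ 19 = 20.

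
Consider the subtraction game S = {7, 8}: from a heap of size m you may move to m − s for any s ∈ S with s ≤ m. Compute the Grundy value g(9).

1

Build the Grundy sequence with g(k) = mex{g(k−s) : s ∈ {7, 8}, s ≤ k}:
k:     0  1  2  3  4  5  6  7  8  9
g(k):  0  0  0  0  0  0  0  1  1  1
So g(9) = 1.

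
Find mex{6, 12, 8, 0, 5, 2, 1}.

3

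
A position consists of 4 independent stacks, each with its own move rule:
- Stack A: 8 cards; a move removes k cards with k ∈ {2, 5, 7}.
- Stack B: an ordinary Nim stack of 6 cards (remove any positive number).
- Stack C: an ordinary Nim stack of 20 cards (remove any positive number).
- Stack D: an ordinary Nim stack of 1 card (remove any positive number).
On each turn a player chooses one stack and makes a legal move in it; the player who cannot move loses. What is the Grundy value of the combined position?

For stack A, compute g(0), g(1), … with moves {2, 5, 7}:
k:     0  1  2  3  4  5  6  7  8
g(k):  0  0  1  1  0  2  1  3  2
So g(8) = 2.
Stack B is a plain Nim stack of size 6, so its Grundy value is 6.
Stack C is a plain Nim stack of size 20, so its Grundy value is 20.
Stack D is a plain Nim stack of size 1, so its Grundy value is 1.
The value of a disjunctive sum is the nim-sum of the parts.
Combined value = 2 XOR 6 XOR 20 XOR 1 = 17.

17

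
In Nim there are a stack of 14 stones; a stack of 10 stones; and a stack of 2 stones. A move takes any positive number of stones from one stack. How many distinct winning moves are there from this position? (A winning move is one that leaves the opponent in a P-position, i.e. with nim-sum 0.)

1

Bitwise XOR of the heap sizes:
  1110  (14)
  1010  (10)
  0010  (2)
  ----
  0110  (6)
The overall nim-sum is X = 6. A stack of size p has a winning move iff p XOR X < p (reduce it to p XOR X).
  14: 14 XOR 6 = 8 < 14 — winning move (to 8).
  10: 10 XOR 6 = 12 ≥ 10 — no move.
  2: 2 XOR 6 = 4 ≥ 2 — no move.
That gives 1 winning move.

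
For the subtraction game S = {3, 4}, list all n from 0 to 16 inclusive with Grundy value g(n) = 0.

0, 1, 2, 7, 8, 9, 14, 15, 16

Build the Grundy sequence with g(k) = mex{g(k−s) : s ∈ {3, 4}, s ≤ k}:
k:     0  1  2  3  4  5  6  7  8  9 10 11 12 13 14 15 16
g(k):  0  0  0  1  1  1  2  0  0  0  1  1  1  2  0  0  0
The P-positions (g = 0) in 0..16 are 0, 1, 2, 7, 8, 9, 14, 15, 16.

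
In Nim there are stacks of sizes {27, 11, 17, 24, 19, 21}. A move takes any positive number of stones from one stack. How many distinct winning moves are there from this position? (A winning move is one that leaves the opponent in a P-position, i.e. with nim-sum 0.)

5

In binary:
  11011  (27)
  01011  (11)
  10001  (17)
  11000  (24)
  10011  (19)
  10101  (21)
  -----
  11111  (31)
The overall nim-sum is X = 31. A stack of size p has a winning move iff p XOR X < p (reduce it to p XOR X).
  27: 27 XOR 31 = 4 < 27 — winning move (to 4).
  11: 11 XOR 31 = 20 ≥ 11 — no move.
  17: 17 XOR 31 = 14 < 17 — winning move (to 14).
  24: 24 XOR 31 = 7 < 24 — winning move (to 7).
  19: 19 XOR 31 = 12 < 19 — winning move (to 12).
  21: 21 XOR 31 = 10 < 21 — winning move (to 10).
That gives 5 winning moves.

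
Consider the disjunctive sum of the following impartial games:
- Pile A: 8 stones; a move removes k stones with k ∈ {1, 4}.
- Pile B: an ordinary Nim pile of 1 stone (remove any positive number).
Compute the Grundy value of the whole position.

For pile A, compute g(0), g(1), … with moves {1, 4}:
k:     0  1  2  3  4  5  6  7  8
g(k):  0  1  0  1  2  0  1  0  1
So g(8) = 1.
Pile B is a plain Nim pile of size 1, so its Grundy value is 1.
By the Sprague-Grundy theorem, the Grundy value of a sum of independent games is the XOR of the component values.
Combined value = 1 XOR 1 = 0.

0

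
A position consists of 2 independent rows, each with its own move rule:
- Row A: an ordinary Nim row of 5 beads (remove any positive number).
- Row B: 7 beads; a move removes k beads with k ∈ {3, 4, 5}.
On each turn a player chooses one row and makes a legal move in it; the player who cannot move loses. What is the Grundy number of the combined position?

7

Row A is a plain Nim row of size 5, so its Grundy value is 5.
Grundy values for row B (subtraction set {3, 4, 5}):
g(0) = mex{} = 0
g(1) = mex{} = 0
g(2) = mex{} = 0
g(3) = mex{0} = 1
g(4) = mex{0} = 1
g(5) = mex{0} = 1
g(6) = mex{0,1} = 2
g(7) = mex{0,1} = 2
So g(7) = 2.
The value of a disjunctive sum is the nim-sum of the parts.
Combined value = 5 ⊕ 2 = 7.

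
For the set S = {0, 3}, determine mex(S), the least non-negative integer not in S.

1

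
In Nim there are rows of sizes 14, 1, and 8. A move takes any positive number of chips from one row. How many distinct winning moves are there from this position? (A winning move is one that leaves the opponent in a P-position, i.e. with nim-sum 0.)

1

Nim-sum: 14 ^ 1 ^ 8 = 7.
The overall nim-sum is X = 7. A row of size p has a winning move iff p XOR X < p (reduce it to p XOR X).
  14: 14 XOR 7 = 9 < 14 — winning move (to 9).
  1: 1 XOR 7 = 6 ≥ 1 — no move.
  8: 8 XOR 7 = 15 ≥ 8 — no move.
That gives 1 winning move.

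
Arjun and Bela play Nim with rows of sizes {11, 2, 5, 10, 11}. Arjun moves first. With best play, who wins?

Arjun wins

Bitwise XOR of the heap sizes:
  1011  (11)
  0010  (2)
  0101  (5)
  1010  (10)
  1011  (11)
  ----
  1101  (13)
The nim-sum is 13 ≠ 0, so this is an N-position: the player to move can win; Arjun has a winning move.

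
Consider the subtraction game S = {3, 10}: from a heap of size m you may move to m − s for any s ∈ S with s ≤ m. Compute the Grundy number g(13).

0

Build the Grundy sequence with g(k) = mex{g(k−s) : s ∈ {3, 10}, s ≤ k}:
k:     0  1  2  3  4  5  6  7  8  9 10 11 12 13
g(k):  0  0  0  1  1  1  0  0  0  1  1  1  2  0
So g(13) = 0.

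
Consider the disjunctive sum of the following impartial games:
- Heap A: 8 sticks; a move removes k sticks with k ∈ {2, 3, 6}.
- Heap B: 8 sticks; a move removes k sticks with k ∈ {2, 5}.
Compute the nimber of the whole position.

2

For heap A, compute g(0), g(1), … with moves {2, 3, 6}:
g(0) = mex{} = 0
g(1) = mex{} = 0
g(2) = mex{0} = 1
g(3) = mex{0} = 1
g(4) = mex{0,1} = 2
g(5) = mex{1} = 0
g(6) = mex{0,1,2} = 3
g(7) = mex{0,2} = 1
g(8) = mex{0,1,3} = 2
So g(8) = 2.
Grundy values for heap B (subtraction set {2, 5}):
k:     0  1  2  3  4  5  6  7  8
g(k):  0  0  1  1  0  2  1  0  0
So g(8) = 0.
By the Sprague-Grundy theorem, the Grundy value of a sum of independent games is the XOR of the component values.
Combined value = 2 ⊕ 0 = 2.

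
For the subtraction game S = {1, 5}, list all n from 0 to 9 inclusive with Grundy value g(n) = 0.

0, 2, 4, 6, 8

Compute g(0), g(1), … for moves {1, 5}:
k:     0  1  2  3  4  5  6  7  8  9
g(k):  0  1  0  1  0  1  0  1  0  1
The P-positions (g = 0) in 0..9 are 0, 2, 4, 6, 8.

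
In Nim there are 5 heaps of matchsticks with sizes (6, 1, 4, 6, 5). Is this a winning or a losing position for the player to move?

Compute the nim-sum pairwise:
6 ^ 1 = 7
7 ^ 4 = 3
3 ^ 6 = 5
5 ^ 5 = 0
The nim-sum is 0, so this is a P-position: the player to move is in a losing position under optimal play.

Losing position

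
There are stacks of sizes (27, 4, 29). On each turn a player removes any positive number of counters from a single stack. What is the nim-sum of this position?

Compute the nim-sum pairwise:
27 XOR 4 = 31
31 XOR 29 = 2

2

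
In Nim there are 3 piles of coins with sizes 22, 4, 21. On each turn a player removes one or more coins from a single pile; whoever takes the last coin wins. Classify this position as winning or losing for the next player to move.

Write each in binary and XOR column by column:
  10110  (22)
  00100  (4)
  10101  (21)
  -----
  00111  (7)
The nim-sum is 7 ≠ 0, so this is an N-position: the player to move can win.

Winning position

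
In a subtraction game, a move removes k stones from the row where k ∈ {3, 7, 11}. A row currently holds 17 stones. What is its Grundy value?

Grundy values for subtraction set {3, 7, 11}:
k:     0  1  2  3  4  5  6  7  8  9 10 11 12 13 14 15 16 17
g(k):  0  0  0  1  1  1  0  2  2  1  0  3  2  1  0  0  0  1
So g(17) = 1.

1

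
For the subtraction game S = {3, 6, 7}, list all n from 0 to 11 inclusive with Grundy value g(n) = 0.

0, 1, 2, 10, 11

Build the Grundy sequence with g(k) = mex{g(k−s) : s ∈ {3, 6, 7}, s ≤ k}:
g(0) = mex{} = 0
g(1) = mex{} = 0
g(2) = mex{} = 0
g(3) = mex{0} = 1
g(4) = mex{0} = 1
g(5) = mex{0} = 1
g(6) = mex{0,1} = 2
g(7) = mex{0,1} = 2
g(8) = mex{0,1} = 2
g(9) = mex{0,1,2} = 3
g(10) = mex{1,2} = 0
g(11) = mex{1,2} = 0
The P-positions (g = 0) in 0..11 are 0, 1, 2, 10, 11.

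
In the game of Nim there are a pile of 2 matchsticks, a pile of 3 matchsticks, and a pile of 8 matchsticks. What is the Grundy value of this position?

Nim-sum: 2 XOR 3 XOR 8 = 9.

9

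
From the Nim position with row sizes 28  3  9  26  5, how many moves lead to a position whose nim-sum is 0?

3

Nim-sum: 28 ⊕ 3 ⊕ 9 ⊕ 26 ⊕ 5 = 9.
The overall nim-sum is X = 9. A row of size p has a winning move iff p XOR X < p (reduce it to p XOR X).
  28: 28 XOR 9 = 21 < 28 — winning move (to 21).
  3: 3 XOR 9 = 10 ≥ 3 — no move.
  9: 9 XOR 9 = 0 < 9 — winning move (to 0).
  26: 26 XOR 9 = 19 < 26 — winning move (to 19).
  5: 5 XOR 9 = 12 ≥ 5 — no move.
That gives 3 winning moves.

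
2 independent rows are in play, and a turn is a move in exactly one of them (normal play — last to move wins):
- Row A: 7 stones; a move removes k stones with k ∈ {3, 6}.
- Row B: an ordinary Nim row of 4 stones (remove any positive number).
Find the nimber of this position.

6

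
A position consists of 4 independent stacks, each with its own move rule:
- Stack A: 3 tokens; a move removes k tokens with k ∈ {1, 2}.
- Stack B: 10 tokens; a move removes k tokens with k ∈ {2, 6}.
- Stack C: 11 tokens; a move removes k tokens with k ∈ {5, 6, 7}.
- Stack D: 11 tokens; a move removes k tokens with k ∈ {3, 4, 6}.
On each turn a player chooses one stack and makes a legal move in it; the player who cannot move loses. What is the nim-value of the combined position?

3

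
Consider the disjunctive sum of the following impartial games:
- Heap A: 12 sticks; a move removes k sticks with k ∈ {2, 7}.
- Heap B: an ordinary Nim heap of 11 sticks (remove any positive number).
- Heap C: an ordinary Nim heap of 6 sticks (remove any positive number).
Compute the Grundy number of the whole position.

12

For heap A, compute g(0), g(1), … with moves {2, 7}:
g(0) = mex{} = 0
g(1) = mex{} = 0
g(2) = mex{0} = 1
g(3) = mex{0} = 1
g(4) = mex{1} = 0
g(5) = mex{1} = 0
g(6) = mex{0} = 1
g(7) = mex{0} = 1
g(8) = mex{0,1} = 2
g(9) = mex{1} = 0
g(10) = mex{1,2} = 0
g(11) = mex{0} = 1
g(12) = mex{0} = 1
So g(12) = 1.
Heap B is a plain Nim heap of size 11, so its Grundy value is 11.
Heap C is a plain Nim heap of size 6, so its Grundy value is 6.
By the Sprague-Grundy theorem, the Grundy value of a sum of independent games is the XOR of the component values.
Combined value = 1 XOR 11 XOR 6 = 12.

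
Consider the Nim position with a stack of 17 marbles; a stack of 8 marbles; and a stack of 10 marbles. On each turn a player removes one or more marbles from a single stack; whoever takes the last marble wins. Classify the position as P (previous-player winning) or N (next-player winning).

In binary:
  10001  (17)
  01000  (8)
  01010  (10)
  -----
  10011  (19)
The nim-sum is 19 ≠ 0, so this is an N-position: the player to move can win.

N-position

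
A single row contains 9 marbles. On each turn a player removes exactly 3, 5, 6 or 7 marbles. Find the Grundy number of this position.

Build the Grundy sequence with g(k) = mex{g(k−s) : s ∈ {3, 5, 6, 7}, s ≤ k}:
g(0) = mex{} = 0
g(1) = mex{} = 0
g(2) = mex{} = 0
g(3) = mex{0} = 1
g(4) = mex{0} = 1
g(5) = mex{0} = 1
g(6) = mex{0,1} = 2
g(7) = mex{0,1} = 2
g(8) = mex{0,1} = 2
g(9) = mex{0,1,2} = 3
So g(9) = 3.

3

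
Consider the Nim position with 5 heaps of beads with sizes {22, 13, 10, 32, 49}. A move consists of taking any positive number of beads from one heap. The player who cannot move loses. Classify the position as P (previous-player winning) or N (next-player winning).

Compute the nim-sum pairwise:
22 ⊕ 13 = 27
27 ⊕ 10 = 17
17 ⊕ 32 = 49
49 ⊕ 49 = 0
The nim-sum is 0, so this is a P-position: the player to move is in a losing position under optimal play.

P-position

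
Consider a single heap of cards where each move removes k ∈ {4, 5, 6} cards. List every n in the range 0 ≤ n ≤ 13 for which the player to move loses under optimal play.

0, 1, 2, 3, 10, 11, 12, 13

Compute g(0), g(1), … for moves {4, 5, 6}:
g(0) = mex{} = 0
g(1) = mex{} = 0
g(2) = mex{} = 0
g(3) = mex{} = 0
g(4) = mex{0} = 1
g(5) = mex{0} = 1
g(6) = mex{0} = 1
g(7) = mex{0} = 1
g(8) = mex{0,1} = 2
g(9) = mex{0,1} = 2
g(10) = mex{1} = 0
g(11) = mex{1} = 0
g(12) = mex{1,2} = 0
g(13) = mex{1,2} = 0
The P-positions (g = 0) in 0..13 are 0, 1, 2, 3, 10, 11, 12, 13.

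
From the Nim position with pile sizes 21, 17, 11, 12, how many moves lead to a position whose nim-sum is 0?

1

Compute the nim-sum pairwise:
21 ^ 17 = 4
4 ^ 11 = 15
15 ^ 12 = 3
The overall nim-sum is X = 3. A pile of size p has a winning move iff p XOR X < p (reduce it to p XOR X).
  21: 21 XOR 3 = 22 ≥ 21 — no move.
  17: 17 XOR 3 = 18 ≥ 17 — no move.
  11: 11 XOR 3 = 8 < 11 — winning move (to 8).
  12: 12 XOR 3 = 15 ≥ 12 — no move.
That gives 1 winning move.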